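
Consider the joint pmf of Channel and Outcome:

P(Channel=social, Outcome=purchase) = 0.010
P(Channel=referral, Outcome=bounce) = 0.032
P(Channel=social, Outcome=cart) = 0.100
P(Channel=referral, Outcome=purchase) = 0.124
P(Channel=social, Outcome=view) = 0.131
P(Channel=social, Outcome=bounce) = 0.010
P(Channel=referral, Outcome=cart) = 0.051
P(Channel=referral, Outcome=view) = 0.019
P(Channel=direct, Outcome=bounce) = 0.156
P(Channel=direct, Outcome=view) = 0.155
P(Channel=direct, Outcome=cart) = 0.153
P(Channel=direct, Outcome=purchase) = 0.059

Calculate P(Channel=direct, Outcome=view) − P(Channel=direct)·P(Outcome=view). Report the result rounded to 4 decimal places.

P(Channel=direct) = 0.156 + 0.155 + 0.153 + 0.059 = 0.523.
P(Outcome=view) = 0.131 + 0.155 + 0.019 = 0.305.
P(Channel=direct, Outcome=view) − P(Channel=direct)P(Outcome=view) = 0.155 − 0.523×0.305 = -0.0045.

-0.0045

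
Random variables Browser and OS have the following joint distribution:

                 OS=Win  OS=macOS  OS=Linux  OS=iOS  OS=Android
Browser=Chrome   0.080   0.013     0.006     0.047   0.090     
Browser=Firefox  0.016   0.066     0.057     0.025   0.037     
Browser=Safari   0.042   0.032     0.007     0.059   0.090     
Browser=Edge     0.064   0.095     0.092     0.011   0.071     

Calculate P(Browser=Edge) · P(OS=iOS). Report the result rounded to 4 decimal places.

0.0473

P(Browser=Edge) = 0.064 + 0.095 + 0.092 + 0.011 + 0.071 = 0.333.
P(OS=iOS) = 0.047 + 0.025 + 0.059 + 0.011 = 0.142.
Product: 0.333 × 0.142 = 0.0473.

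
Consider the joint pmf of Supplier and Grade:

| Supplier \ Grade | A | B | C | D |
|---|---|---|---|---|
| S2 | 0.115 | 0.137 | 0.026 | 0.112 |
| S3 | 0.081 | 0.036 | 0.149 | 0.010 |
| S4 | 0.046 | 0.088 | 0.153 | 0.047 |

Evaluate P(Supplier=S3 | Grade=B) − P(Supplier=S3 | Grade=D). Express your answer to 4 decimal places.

P(Grade=B) = 0.137 + 0.036 + 0.088 = 0.261; P(Supplier=S3 | Grade=B) = 0.036/0.261 = 0.13793.
P(Grade=D) = 0.112 + 0.010 + 0.047 = 0.169; P(Supplier=S3 | Grade=D) = 0.010/0.169 = 0.05917.
Difference = 0.0788.

0.0788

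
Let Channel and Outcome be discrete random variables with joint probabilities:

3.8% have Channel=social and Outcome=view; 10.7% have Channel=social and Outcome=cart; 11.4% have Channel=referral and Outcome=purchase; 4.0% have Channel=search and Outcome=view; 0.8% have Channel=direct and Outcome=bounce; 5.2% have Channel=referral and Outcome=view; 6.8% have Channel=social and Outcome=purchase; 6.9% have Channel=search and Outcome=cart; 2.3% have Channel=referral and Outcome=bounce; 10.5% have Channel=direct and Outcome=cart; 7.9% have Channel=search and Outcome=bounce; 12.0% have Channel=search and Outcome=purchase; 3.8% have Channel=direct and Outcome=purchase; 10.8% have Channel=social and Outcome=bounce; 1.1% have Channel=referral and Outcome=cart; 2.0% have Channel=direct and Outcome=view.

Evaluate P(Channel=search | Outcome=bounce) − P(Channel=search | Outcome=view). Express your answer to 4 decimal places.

P(Outcome=bounce) = 0.079 + 0.108 + 0.008 + 0.023 = 0.218; P(Channel=search | Outcome=bounce) = 0.079/0.218 = 0.36239.
P(Outcome=view) = 0.040 + 0.038 + 0.020 + 0.052 = 0.150; P(Channel=search | Outcome=view) = 0.040/0.150 = 0.26667.
Difference = 0.0957.

0.0957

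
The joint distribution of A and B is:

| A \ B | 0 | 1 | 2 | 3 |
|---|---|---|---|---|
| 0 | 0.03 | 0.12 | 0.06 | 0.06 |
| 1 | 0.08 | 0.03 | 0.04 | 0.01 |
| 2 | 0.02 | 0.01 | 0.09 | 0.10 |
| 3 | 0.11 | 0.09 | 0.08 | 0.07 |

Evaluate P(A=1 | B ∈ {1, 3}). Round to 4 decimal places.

P(B=1) = 0.12 + 0.03 + 0.01 + 0.09 = 0.25.
P(B=3) = 0.06 + 0.01 + 0.10 + 0.07 = 0.24.
P(B ∈ {1, 3}) = 0.25 + 0.24 = 0.49; P(A=1, B ∈ {1, 3}) = 0.03 + 0.01 = 0.04.
P(A=1 | B ∈ {1, 3}) = 0.04/0.49 = 0.0816.

0.0816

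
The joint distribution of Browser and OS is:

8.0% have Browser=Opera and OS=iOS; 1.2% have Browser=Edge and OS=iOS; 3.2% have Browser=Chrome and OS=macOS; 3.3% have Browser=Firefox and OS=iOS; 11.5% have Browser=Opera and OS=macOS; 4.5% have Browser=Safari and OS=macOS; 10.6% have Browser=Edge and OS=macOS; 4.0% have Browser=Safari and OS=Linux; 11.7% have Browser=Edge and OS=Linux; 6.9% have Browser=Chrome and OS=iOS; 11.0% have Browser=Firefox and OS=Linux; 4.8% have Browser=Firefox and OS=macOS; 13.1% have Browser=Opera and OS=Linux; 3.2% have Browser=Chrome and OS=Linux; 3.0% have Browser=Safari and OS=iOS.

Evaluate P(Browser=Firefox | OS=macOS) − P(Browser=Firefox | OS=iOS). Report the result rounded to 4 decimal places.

P(OS=macOS) = 0.032 + 0.048 + 0.045 + 0.106 + 0.115 = 0.346; P(Browser=Firefox | OS=macOS) = 0.048/0.346 = 0.13873.
P(OS=iOS) = 0.069 + 0.033 + 0.030 + 0.012 + 0.080 = 0.224; P(Browser=Firefox | OS=iOS) = 0.033/0.224 = 0.14732.
Difference = -0.0086.

-0.0086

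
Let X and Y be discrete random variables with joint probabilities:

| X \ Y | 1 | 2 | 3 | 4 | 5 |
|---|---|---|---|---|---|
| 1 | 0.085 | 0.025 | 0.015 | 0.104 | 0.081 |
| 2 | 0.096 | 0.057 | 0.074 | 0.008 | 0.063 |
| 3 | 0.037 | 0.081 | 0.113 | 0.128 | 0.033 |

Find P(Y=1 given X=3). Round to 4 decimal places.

0.0944

P(X=3) = 0.037 + 0.081 + 0.113 + 0.128 + 0.033 = 0.392.
P(Y=1 | X=3) = 0.037/0.392 = 0.0944.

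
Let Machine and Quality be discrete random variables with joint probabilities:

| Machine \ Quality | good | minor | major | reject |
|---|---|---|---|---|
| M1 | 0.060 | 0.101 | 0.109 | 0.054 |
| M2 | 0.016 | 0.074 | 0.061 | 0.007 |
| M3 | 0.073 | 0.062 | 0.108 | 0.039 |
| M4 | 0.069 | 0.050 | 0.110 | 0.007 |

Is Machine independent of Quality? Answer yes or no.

P(Machine=M2) = 0.158 and P(Quality=minor) = 0.287, so their product is 0.04535, but P(Machine=M2, Quality=minor) = 0.074. Since these differ, Machine and Quality are not independent.

no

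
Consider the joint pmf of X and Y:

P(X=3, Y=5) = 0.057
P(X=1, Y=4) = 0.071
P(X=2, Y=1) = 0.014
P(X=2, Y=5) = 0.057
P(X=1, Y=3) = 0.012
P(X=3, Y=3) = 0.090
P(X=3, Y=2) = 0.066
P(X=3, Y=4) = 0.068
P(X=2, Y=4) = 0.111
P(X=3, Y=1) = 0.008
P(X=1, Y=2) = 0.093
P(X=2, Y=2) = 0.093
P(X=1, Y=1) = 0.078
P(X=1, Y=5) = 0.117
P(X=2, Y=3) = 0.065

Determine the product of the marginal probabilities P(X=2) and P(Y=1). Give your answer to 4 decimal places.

P(X=2) = 0.014 + 0.093 + 0.065 + 0.111 + 0.057 = 0.340.
P(Y=1) = 0.078 + 0.014 + 0.008 = 0.100.
Product: 0.340 × 0.100 = 0.0340.

0.0340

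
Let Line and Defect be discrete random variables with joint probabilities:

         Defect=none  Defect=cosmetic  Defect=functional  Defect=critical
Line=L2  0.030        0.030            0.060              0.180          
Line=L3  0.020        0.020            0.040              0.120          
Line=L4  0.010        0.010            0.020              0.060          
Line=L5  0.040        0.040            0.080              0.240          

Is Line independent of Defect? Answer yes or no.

yes

Every cell satisfies P(Line,Defect) = P(Line)·P(Defect). For instance P(Line=L5) = 0.400, P(Defect=none) = 0.100, and 0.400×0.100 = 0.040 matches the joint entry. So Line and Defect are independent.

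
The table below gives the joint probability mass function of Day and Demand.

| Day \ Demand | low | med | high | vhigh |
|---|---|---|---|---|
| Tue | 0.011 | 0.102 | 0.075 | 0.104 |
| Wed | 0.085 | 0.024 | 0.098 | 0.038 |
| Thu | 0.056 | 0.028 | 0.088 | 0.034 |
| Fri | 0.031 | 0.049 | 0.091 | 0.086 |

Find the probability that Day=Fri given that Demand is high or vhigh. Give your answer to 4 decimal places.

0.2883

P(Demand=high) = 0.075 + 0.098 + 0.088 + 0.091 = 0.352.
P(Demand=vhigh) = 0.104 + 0.038 + 0.034 + 0.086 = 0.262.
P(Demand ∈ {high, vhigh}) = 0.352 + 0.262 = 0.614; P(Day=Fri, Demand ∈ {high, vhigh}) = 0.091 + 0.086 = 0.177.
P(Day=Fri | Demand ∈ {high, vhigh}) = 0.177/0.614 = 0.2883.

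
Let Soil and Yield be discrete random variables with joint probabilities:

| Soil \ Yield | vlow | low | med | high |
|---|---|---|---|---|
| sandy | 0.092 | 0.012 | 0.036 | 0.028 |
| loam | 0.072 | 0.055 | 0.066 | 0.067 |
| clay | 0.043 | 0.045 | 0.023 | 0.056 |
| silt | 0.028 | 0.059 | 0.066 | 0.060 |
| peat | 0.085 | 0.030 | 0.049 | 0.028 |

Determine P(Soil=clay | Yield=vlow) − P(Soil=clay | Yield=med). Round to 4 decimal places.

0.0385

P(Yield=vlow) = 0.092 + 0.072 + 0.043 + 0.028 + 0.085 = 0.320; P(Soil=clay | Yield=vlow) = 0.043/0.320 = 0.13438.
P(Yield=med) = 0.036 + 0.066 + 0.023 + 0.066 + 0.049 = 0.240; P(Soil=clay | Yield=med) = 0.023/0.240 = 0.09583.
Difference = 0.0385.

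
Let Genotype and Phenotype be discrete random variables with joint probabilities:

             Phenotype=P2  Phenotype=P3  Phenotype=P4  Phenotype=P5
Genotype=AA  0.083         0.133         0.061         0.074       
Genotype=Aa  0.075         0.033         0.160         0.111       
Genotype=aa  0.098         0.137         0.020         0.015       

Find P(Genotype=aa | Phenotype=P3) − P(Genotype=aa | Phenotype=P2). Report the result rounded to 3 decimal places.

P(Phenotype=P3) = 0.133 + 0.033 + 0.137 = 0.303; P(Genotype=aa | Phenotype=P3) = 0.137/0.303 = 0.4521.
P(Phenotype=P2) = 0.083 + 0.075 + 0.098 = 0.256; P(Genotype=aa | Phenotype=P2) = 0.098/0.256 = 0.3828.
Difference = 0.069.

0.069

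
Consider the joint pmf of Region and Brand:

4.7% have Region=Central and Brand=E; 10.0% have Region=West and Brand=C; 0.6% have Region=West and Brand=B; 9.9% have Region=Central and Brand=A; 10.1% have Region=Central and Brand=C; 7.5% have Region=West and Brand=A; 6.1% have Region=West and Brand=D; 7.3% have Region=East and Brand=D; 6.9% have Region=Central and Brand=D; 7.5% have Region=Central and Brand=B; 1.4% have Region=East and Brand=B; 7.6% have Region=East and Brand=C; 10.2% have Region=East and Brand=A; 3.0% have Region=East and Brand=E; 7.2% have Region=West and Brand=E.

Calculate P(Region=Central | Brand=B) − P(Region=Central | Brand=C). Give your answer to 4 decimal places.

0.4249

P(Brand=B) = 0.014 + 0.006 + 0.075 = 0.095; P(Region=Central | Brand=B) = 0.075/0.095 = 0.78947.
P(Brand=C) = 0.076 + 0.100 + 0.101 = 0.277; P(Region=Central | Brand=C) = 0.101/0.277 = 0.36462.
Difference = 0.4249.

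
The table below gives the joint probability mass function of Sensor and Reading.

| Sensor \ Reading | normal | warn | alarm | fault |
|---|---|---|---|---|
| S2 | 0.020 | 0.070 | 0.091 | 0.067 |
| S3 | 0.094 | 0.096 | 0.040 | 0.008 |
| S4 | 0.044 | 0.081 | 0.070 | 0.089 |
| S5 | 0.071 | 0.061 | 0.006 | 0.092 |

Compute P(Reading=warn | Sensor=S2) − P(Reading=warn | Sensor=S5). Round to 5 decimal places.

P(Sensor=S2) = 0.020 + 0.070 + 0.091 + 0.067 = 0.248; P(Reading=warn | Sensor=S2) = 0.070/0.248 = 0.282258.
P(Sensor=S5) = 0.071 + 0.061 + 0.006 + 0.092 = 0.230; P(Reading=warn | Sensor=S5) = 0.061/0.230 = 0.265217.
Difference = 0.01704.

0.01704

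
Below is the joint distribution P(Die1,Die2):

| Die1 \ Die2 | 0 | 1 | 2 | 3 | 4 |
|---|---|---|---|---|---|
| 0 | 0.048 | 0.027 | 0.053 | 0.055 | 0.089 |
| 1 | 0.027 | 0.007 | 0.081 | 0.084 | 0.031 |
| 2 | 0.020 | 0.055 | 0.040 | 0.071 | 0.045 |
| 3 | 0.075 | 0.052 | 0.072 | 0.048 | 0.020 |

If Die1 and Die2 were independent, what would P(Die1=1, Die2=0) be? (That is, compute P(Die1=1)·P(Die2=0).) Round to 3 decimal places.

0.039

P(Die1=1) = 0.027 + 0.007 + 0.081 + 0.084 + 0.031 = 0.230.
P(Die2=0) = 0.048 + 0.027 + 0.020 + 0.075 = 0.170.
Product: 0.230 × 0.170 = 0.039.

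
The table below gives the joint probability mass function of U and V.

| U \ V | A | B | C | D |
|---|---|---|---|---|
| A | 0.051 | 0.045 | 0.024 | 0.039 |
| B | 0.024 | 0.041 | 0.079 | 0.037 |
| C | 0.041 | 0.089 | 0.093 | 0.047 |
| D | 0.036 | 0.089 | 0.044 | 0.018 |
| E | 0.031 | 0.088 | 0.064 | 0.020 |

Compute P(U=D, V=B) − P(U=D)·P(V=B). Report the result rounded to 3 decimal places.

0.023

P(U=D) = 0.036 + 0.089 + 0.044 + 0.018 = 0.187.
P(V=B) = 0.045 + 0.041 + 0.089 + 0.089 + 0.088 = 0.352.
P(U=D, V=B) − P(U=D)P(V=B) = 0.089 − 0.187×0.352 = 0.023.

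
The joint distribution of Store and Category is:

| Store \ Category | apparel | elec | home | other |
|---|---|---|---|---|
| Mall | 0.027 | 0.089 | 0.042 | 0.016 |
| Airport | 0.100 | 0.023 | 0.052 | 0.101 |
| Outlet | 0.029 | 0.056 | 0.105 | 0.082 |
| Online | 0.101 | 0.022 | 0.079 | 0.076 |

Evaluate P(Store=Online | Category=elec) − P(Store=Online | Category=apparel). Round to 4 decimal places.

P(Category=elec) = 0.089 + 0.023 + 0.056 + 0.022 = 0.190; P(Store=Online | Category=elec) = 0.022/0.190 = 0.11579.
P(Category=apparel) = 0.027 + 0.100 + 0.029 + 0.101 = 0.257; P(Store=Online | Category=apparel) = 0.101/0.257 = 0.39300.
Difference = -0.2772.

-0.2772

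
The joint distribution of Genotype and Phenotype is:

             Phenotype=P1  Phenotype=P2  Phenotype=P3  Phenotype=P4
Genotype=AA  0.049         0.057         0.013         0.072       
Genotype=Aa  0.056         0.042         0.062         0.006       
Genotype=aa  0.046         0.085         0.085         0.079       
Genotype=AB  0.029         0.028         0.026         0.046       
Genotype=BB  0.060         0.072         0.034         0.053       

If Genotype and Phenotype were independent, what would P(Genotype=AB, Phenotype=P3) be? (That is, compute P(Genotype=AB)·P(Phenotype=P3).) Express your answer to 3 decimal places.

0.028

P(Genotype=AB) = 0.029 + 0.028 + 0.026 + 0.046 = 0.129.
P(Phenotype=P3) = 0.013 + 0.062 + 0.085 + 0.026 + 0.034 = 0.220.
Product: 0.129 × 0.220 = 0.028.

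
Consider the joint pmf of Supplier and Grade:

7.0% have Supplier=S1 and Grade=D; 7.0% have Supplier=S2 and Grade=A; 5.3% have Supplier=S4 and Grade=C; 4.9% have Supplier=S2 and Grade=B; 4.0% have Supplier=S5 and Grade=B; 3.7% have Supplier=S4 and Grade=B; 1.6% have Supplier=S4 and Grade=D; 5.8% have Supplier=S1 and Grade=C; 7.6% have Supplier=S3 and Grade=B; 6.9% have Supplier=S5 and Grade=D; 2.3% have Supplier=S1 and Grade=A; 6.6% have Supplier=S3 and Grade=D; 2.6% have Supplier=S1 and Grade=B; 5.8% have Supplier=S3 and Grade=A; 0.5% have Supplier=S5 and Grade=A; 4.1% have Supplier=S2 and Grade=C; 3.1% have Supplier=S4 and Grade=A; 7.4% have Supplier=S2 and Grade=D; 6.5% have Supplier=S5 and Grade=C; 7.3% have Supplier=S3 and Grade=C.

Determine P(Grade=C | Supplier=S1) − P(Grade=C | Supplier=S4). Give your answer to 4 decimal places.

P(Supplier=S1) = 0.023 + 0.026 + 0.058 + 0.070 = 0.177; P(Grade=C | Supplier=S1) = 0.058/0.177 = 0.32768.
P(Supplier=S4) = 0.031 + 0.037 + 0.053 + 0.016 = 0.137; P(Grade=C | Supplier=S4) = 0.053/0.137 = 0.38686.
Difference = -0.0592.

-0.0592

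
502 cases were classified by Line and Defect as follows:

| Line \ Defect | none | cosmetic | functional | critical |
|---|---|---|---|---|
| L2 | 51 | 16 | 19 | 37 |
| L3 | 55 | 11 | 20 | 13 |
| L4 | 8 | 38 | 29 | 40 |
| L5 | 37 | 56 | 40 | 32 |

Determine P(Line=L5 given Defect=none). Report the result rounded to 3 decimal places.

Total with Defect=none: 51 + 55 + 8 + 37 = 151.
P(Line=L5 | Defect=none) = 37/151 = 0.245.

0.245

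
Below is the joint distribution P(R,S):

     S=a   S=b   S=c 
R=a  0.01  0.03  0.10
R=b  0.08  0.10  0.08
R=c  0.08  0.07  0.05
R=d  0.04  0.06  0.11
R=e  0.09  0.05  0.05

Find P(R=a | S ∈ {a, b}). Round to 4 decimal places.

0.0656

P(S=a) = 0.01 + 0.08 + 0.08 + 0.04 + 0.09 = 0.30.
P(S=b) = 0.03 + 0.10 + 0.07 + 0.06 + 0.05 = 0.31.
P(S ∈ {a, b}) = 0.30 + 0.31 = 0.61; P(R=a, S ∈ {a, b}) = 0.01 + 0.03 = 0.04.
P(R=a | S ∈ {a, b}) = 0.04/0.61 = 0.0656.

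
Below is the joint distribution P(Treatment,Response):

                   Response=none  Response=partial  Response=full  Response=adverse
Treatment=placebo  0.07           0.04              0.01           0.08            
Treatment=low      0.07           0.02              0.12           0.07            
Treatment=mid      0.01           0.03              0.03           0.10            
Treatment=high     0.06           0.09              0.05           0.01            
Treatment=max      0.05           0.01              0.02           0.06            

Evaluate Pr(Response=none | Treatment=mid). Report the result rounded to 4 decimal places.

P(Treatment=mid) = 0.01 + 0.03 + 0.03 + 0.10 = 0.17.
P(Response=none | Treatment=mid) = 0.01/0.17 = 0.0588.

0.0588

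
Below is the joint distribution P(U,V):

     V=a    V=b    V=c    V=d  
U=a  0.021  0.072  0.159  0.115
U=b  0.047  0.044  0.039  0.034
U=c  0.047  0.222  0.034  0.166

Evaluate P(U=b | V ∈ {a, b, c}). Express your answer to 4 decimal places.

P(V=a) = 0.021 + 0.047 + 0.047 = 0.115.
P(V=b) = 0.072 + 0.044 + 0.222 = 0.338.
P(V=c) = 0.159 + 0.039 + 0.034 = 0.232.
P(V ∈ {a, b, c}) = 0.115 + 0.338 + 0.232 = 0.685; P(U=b, V ∈ {a, b, c}) = 0.047 + 0.044 + 0.039 = 0.130.
P(U=b | V ∈ {a, b, c}) = 0.130/0.685 = 0.1898.

0.1898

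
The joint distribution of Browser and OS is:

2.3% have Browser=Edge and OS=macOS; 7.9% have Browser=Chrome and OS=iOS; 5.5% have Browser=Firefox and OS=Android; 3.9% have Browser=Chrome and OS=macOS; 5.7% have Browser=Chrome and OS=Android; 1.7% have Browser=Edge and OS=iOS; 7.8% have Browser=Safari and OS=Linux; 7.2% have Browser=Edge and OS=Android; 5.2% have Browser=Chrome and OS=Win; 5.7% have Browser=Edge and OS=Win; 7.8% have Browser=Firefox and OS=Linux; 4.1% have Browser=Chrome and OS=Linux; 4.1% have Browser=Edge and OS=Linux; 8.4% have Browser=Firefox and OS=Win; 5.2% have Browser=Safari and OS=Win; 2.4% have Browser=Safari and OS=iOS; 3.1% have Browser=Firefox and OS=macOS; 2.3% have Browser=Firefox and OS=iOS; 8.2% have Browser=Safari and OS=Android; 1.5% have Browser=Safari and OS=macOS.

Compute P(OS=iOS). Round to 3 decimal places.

0.143

P(OS=iOS) = 0.079 + 0.023 + 0.024 + 0.017 = 0.143.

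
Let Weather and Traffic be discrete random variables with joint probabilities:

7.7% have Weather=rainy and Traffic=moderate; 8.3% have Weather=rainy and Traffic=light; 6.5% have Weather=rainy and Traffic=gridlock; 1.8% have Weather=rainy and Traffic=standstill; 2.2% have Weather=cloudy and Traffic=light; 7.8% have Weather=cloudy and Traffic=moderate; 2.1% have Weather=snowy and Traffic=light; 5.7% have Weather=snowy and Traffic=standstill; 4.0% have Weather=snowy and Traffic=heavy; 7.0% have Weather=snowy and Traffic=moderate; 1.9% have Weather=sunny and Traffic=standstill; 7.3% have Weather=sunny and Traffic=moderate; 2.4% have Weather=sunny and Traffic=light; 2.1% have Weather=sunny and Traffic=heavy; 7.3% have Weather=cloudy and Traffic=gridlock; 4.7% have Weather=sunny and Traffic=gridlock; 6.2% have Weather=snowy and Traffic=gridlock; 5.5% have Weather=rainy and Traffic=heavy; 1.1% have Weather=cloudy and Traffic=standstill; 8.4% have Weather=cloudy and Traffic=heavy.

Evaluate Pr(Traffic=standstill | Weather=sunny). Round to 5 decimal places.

0.10326

P(Weather=sunny) = 0.024 + 0.073 + 0.021 + 0.047 + 0.019 = 0.184.
P(Traffic=standstill | Weather=sunny) = 0.019/0.184 = 0.10326.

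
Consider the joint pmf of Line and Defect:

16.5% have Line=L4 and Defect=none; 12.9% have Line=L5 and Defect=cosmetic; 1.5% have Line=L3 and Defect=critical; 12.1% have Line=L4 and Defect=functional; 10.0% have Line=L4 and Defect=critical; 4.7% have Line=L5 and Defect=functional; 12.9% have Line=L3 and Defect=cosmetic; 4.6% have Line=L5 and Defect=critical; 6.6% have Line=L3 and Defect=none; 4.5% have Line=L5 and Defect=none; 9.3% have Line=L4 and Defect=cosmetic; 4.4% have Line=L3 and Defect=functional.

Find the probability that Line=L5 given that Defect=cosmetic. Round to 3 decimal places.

0.368

P(Defect=cosmetic) = 0.129 + 0.093 + 0.129 = 0.351.
P(Line=L5 | Defect=cosmetic) = 0.129/0.351 = 0.368.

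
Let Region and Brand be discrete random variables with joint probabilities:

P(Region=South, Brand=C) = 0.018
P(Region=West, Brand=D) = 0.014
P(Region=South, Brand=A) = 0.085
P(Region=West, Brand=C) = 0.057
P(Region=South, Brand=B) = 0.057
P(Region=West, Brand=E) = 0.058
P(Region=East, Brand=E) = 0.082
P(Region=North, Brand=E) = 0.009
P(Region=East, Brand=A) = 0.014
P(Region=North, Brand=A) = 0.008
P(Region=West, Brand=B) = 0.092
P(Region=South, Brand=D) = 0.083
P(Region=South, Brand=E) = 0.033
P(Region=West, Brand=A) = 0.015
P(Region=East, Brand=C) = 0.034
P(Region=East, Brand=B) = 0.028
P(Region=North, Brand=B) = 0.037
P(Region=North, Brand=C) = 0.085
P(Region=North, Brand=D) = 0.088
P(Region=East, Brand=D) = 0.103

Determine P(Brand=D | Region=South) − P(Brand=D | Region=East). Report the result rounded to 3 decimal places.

-0.094

P(Region=South) = 0.085 + 0.057 + 0.018 + 0.083 + 0.033 = 0.276; P(Brand=D | Region=South) = 0.083/0.276 = 0.3007.
P(Region=East) = 0.014 + 0.028 + 0.034 + 0.103 + 0.082 = 0.261; P(Brand=D | Region=East) = 0.103/0.261 = 0.3946.
Difference = -0.094.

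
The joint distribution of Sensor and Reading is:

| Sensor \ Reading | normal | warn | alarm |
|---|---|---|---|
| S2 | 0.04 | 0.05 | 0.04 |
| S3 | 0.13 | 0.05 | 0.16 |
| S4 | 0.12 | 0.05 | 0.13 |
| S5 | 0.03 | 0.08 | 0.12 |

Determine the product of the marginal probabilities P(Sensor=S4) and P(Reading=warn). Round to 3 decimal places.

0.069

P(Sensor=S4) = 0.12 + 0.05 + 0.13 = 0.30.
P(Reading=warn) = 0.05 + 0.05 + 0.05 + 0.08 = 0.23.
Product: 0.30 × 0.23 = 0.069.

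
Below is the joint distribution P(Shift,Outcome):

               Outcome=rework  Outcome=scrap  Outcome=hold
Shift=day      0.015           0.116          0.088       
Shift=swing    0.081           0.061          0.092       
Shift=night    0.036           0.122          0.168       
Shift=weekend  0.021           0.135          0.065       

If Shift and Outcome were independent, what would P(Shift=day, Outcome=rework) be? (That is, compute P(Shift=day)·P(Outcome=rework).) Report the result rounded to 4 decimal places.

P(Shift=day) = 0.015 + 0.116 + 0.088 = 0.219.
P(Outcome=rework) = 0.015 + 0.081 + 0.036 + 0.021 = 0.153.
Product: 0.219 × 0.153 = 0.0335.

0.0335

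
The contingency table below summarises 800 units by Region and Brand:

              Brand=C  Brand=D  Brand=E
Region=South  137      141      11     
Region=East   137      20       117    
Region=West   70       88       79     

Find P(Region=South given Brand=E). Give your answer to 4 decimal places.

Total with Brand=E: 11 + 117 + 79 = 207.
P(Region=South | Brand=E) = 11/207 = 0.0531.

0.0531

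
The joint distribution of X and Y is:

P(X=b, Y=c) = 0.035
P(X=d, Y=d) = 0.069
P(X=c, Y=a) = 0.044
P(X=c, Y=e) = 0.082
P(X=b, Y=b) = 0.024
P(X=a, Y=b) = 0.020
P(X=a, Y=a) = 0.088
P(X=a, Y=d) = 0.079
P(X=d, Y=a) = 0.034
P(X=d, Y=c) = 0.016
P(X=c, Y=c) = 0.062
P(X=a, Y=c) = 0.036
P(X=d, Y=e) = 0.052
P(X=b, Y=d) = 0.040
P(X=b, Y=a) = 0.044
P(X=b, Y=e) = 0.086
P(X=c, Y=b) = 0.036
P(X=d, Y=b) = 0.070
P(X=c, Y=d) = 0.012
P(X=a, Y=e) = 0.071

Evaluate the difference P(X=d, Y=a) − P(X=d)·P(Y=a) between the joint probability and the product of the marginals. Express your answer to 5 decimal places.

P(X=d) = 0.034 + 0.070 + 0.016 + 0.069 + 0.052 = 0.241.
P(Y=a) = 0.088 + 0.044 + 0.044 + 0.034 = 0.210.
P(X=d, Y=a) − P(X=d)P(Y=a) = 0.034 − 0.241×0.210 = -0.01661.

-0.01661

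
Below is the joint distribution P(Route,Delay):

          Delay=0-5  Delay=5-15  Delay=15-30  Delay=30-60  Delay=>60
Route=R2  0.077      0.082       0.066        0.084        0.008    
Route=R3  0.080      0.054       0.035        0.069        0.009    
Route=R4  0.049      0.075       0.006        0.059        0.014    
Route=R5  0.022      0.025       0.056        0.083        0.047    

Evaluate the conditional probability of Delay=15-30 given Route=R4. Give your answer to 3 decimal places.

P(Route=R4) = 0.049 + 0.075 + 0.006 + 0.059 + 0.014 = 0.203.
P(Delay=15-30 | Route=R4) = 0.006/0.203 = 0.030.

0.030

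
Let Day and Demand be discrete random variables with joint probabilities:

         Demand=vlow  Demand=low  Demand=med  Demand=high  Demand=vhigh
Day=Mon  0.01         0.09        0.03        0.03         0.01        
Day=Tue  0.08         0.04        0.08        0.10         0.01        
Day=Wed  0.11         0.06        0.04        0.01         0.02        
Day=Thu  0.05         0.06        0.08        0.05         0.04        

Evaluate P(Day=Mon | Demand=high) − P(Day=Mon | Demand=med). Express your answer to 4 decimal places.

0.0275

P(Demand=high) = 0.03 + 0.10 + 0.01 + 0.05 = 0.19; P(Day=Mon | Demand=high) = 0.03/0.19 = 0.15789.
P(Demand=med) = 0.03 + 0.08 + 0.04 + 0.08 = 0.23; P(Day=Mon | Demand=med) = 0.03/0.23 = 0.13043.
Difference = 0.0275.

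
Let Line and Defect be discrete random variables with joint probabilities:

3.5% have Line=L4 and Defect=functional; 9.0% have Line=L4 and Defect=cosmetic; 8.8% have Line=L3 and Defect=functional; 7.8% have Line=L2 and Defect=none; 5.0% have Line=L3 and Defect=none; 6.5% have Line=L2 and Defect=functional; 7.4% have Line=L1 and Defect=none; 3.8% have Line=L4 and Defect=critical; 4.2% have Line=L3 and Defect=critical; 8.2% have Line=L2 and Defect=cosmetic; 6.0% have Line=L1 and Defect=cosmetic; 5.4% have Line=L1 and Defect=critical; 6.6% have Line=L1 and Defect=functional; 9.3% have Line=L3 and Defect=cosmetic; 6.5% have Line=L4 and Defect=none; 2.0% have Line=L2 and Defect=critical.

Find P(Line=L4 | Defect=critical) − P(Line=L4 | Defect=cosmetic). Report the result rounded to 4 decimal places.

P(Defect=critical) = 0.054 + 0.020 + 0.042 + 0.038 = 0.154; P(Line=L4 | Defect=critical) = 0.038/0.154 = 0.24675.
P(Defect=cosmetic) = 0.060 + 0.082 + 0.093 + 0.090 = 0.325; P(Line=L4 | Defect=cosmetic) = 0.090/0.325 = 0.27692.
Difference = -0.0302.

-0.0302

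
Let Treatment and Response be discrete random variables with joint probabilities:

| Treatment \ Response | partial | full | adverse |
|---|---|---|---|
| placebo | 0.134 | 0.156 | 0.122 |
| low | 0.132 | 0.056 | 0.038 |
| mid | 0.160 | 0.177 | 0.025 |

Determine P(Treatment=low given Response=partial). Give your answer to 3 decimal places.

P(Response=partial) = 0.134 + 0.132 + 0.160 = 0.426.
P(Treatment=low | Response=partial) = 0.132/0.426 = 0.310.

0.310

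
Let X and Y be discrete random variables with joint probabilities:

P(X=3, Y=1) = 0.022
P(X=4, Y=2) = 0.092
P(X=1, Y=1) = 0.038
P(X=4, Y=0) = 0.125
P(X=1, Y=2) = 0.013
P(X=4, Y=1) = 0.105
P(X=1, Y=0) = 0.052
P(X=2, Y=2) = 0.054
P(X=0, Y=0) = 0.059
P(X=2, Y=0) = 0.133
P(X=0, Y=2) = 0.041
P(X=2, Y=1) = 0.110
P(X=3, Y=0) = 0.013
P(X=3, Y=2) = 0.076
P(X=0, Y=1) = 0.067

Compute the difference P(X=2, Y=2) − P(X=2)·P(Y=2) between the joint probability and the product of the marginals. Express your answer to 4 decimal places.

-0.0280

P(X=2) = 0.133 + 0.110 + 0.054 = 0.297.
P(Y=2) = 0.041 + 0.013 + 0.054 + 0.076 + 0.092 = 0.276.
P(X=2, Y=2) − P(X=2)P(Y=2) = 0.054 − 0.297×0.276 = -0.0280.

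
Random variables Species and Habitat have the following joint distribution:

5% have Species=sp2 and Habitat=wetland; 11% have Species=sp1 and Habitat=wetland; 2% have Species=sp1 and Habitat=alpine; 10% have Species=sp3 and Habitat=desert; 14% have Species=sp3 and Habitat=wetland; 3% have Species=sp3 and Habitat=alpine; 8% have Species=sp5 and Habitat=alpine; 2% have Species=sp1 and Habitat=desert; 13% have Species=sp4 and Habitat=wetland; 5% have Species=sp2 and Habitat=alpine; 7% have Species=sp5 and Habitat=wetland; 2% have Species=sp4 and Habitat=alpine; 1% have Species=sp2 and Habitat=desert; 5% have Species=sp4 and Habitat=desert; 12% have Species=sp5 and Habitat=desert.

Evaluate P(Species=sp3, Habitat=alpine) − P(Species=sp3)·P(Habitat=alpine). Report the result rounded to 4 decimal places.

-0.0240

P(Species=sp3) = 0.14 + 0.10 + 0.03 = 0.27.
P(Habitat=alpine) = 0.02 + 0.05 + 0.03 + 0.02 + 0.08 = 0.20.
P(Species=sp3, Habitat=alpine) − P(Species=sp3)P(Habitat=alpine) = 0.03 − 0.27×0.20 = -0.0240.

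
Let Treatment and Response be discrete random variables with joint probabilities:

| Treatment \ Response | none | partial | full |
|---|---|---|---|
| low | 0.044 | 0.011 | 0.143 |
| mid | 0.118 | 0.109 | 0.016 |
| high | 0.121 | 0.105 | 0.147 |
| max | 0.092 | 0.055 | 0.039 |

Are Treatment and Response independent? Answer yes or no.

no

P(Treatment=low) = 0.198 and P(Response=full) = 0.345, so their product is 0.06831, but P(Treatment=low, Response=full) = 0.143. Since these differ, Treatment and Response are not independent.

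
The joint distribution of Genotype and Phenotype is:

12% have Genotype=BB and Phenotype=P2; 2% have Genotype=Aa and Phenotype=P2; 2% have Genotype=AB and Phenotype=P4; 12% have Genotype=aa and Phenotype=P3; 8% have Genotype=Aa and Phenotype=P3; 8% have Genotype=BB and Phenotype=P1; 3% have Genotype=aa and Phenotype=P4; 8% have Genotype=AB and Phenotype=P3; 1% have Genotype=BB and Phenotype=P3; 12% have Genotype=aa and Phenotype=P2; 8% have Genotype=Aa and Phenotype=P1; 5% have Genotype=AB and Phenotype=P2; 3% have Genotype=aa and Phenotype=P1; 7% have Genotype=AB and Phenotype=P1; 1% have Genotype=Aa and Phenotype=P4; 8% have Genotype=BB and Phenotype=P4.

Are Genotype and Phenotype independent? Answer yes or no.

no

P(Genotype=BB) = 0.29 and P(Phenotype=P3) = 0.29, so their product is 0.0841, but P(Genotype=BB, Phenotype=P3) = 0.01. Since these differ, Genotype and Phenotype are not independent.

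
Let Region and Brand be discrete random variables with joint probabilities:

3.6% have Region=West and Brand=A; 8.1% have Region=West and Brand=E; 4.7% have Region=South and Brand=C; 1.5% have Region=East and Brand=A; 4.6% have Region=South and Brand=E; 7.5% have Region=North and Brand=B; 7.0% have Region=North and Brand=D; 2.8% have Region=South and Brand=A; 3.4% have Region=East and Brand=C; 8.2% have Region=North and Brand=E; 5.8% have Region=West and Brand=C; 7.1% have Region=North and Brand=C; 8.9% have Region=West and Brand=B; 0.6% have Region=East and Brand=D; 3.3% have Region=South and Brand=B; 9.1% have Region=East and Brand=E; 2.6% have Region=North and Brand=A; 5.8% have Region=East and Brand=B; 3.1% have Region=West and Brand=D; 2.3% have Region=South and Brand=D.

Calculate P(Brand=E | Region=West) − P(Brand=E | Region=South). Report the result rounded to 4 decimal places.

P(Region=West) = 0.036 + 0.089 + 0.058 + 0.031 + 0.081 = 0.295; P(Brand=E | Region=West) = 0.081/0.295 = 0.27458.
P(Region=South) = 0.028 + 0.033 + 0.047 + 0.023 + 0.046 = 0.177; P(Brand=E | Region=South) = 0.046/0.177 = 0.25989.
Difference = 0.0147.

0.0147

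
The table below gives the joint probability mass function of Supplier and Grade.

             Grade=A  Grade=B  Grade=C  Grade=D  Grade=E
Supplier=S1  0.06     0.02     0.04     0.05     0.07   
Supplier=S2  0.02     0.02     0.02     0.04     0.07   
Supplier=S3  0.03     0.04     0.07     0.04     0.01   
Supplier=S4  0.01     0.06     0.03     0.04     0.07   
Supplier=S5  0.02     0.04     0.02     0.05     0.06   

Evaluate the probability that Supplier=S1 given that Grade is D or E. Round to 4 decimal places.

0.2400

P(Grade=D) = 0.05 + 0.04 + 0.04 + 0.04 + 0.05 = 0.22.
P(Grade=E) = 0.07 + 0.07 + 0.01 + 0.07 + 0.06 = 0.28.
P(Grade ∈ {D, E}) = 0.22 + 0.28 = 0.50; P(Supplier=S1, Grade ∈ {D, E}) = 0.05 + 0.07 = 0.12.
P(Supplier=S1 | Grade ∈ {D, E}) = 0.12/0.50 = 0.2400.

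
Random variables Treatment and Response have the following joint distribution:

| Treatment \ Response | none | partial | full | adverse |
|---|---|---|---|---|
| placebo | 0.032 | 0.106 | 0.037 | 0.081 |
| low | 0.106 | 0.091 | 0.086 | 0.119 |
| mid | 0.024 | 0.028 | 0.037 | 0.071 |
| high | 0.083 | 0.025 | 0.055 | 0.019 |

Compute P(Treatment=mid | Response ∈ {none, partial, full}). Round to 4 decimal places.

0.1254

P(Response=none) = 0.032 + 0.106 + 0.024 + 0.083 = 0.245.
P(Response=partial) = 0.106 + 0.091 + 0.028 + 0.025 = 0.250.
P(Response=full) = 0.037 + 0.086 + 0.037 + 0.055 = 0.215.
P(Response ∈ {none, partial, full}) = 0.245 + 0.250 + 0.215 = 0.710; P(Treatment=mid, Response ∈ {none, partial, full}) = 0.024 + 0.028 + 0.037 = 0.089.
P(Treatment=mid | Response ∈ {none, partial, full}) = 0.089/0.710 = 0.1254.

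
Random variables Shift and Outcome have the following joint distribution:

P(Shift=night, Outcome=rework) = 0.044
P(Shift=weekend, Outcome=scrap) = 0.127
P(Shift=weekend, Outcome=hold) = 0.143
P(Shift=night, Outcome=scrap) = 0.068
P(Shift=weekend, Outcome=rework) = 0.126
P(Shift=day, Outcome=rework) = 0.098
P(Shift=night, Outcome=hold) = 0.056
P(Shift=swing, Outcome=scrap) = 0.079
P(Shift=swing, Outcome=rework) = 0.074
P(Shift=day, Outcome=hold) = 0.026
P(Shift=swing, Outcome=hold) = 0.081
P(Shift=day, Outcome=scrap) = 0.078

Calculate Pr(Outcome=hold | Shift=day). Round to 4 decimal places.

0.1287

P(Shift=day) = 0.098 + 0.078 + 0.026 = 0.202.
P(Outcome=hold | Shift=day) = 0.026/0.202 = 0.1287.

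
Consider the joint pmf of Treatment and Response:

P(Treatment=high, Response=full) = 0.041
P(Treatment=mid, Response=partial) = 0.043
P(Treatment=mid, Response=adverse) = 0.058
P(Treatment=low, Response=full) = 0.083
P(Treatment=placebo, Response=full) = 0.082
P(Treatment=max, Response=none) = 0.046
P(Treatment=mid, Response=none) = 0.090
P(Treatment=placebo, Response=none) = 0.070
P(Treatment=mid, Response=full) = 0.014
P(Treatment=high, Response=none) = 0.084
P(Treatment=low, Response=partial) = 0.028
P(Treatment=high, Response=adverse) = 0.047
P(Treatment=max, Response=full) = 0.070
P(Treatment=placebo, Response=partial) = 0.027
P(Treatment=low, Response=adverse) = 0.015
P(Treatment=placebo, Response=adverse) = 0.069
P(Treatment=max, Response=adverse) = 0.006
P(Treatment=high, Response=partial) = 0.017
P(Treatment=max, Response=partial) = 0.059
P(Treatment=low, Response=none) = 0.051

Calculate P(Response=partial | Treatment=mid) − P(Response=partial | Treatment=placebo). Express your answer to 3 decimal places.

0.101

P(Treatment=mid) = 0.090 + 0.043 + 0.014 + 0.058 = 0.205; P(Response=partial | Treatment=mid) = 0.043/0.205 = 0.2098.
P(Treatment=placebo) = 0.070 + 0.027 + 0.082 + 0.069 = 0.248; P(Response=partial | Treatment=placebo) = 0.027/0.248 = 0.1089.
Difference = 0.101.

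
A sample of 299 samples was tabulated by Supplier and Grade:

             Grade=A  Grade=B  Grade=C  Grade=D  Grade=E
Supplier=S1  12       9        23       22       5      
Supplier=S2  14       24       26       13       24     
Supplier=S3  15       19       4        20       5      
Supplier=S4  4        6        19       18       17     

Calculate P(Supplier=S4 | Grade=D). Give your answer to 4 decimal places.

0.2466

Total with Grade=D: 22 + 13 + 20 + 18 = 73.
P(Supplier=S4 | Grade=D) = 18/73 = 0.2466.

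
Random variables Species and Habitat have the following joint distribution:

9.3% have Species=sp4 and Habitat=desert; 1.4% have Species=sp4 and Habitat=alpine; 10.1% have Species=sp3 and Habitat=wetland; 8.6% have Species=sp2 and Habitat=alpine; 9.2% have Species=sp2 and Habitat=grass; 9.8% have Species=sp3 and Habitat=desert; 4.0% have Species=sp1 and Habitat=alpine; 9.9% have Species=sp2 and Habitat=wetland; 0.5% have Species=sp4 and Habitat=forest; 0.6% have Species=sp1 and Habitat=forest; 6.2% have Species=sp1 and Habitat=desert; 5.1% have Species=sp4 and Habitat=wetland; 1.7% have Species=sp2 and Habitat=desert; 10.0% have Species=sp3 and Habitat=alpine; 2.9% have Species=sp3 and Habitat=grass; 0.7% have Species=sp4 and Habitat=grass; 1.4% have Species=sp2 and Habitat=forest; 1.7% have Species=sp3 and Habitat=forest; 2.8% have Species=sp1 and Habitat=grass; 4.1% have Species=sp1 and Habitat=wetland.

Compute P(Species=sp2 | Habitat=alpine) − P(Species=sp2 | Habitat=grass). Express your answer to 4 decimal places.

-0.2314

P(Habitat=alpine) = 0.040 + 0.086 + 0.100 + 0.014 = 0.240; P(Species=sp2 | Habitat=alpine) = 0.086/0.240 = 0.35833.
P(Habitat=grass) = 0.028 + 0.092 + 0.029 + 0.007 = 0.156; P(Species=sp2 | Habitat=grass) = 0.092/0.156 = 0.58974.
Difference = -0.2314.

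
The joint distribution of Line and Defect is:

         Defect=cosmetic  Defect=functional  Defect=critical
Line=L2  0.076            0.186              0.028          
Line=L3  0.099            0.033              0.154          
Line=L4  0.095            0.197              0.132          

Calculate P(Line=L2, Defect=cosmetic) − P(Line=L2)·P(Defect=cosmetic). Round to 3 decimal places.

P(Line=L2) = 0.076 + 0.186 + 0.028 = 0.290.
P(Defect=cosmetic) = 0.076 + 0.099 + 0.095 = 0.270.
P(Line=L2, Defect=cosmetic) − P(Line=L2)P(Defect=cosmetic) = 0.076 − 0.290×0.270 = -0.002.

-0.002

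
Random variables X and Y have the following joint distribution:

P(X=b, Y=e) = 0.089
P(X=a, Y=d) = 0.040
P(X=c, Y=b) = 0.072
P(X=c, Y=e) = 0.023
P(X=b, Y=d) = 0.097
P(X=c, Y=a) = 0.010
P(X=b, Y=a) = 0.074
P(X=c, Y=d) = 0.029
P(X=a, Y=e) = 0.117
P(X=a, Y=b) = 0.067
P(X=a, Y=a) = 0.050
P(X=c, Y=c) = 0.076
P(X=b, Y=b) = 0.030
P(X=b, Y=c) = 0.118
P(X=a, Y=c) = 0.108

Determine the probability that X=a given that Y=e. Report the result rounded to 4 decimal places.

P(Y=e) = 0.117 + 0.089 + 0.023 = 0.229.
P(X=a | Y=e) = 0.117/0.229 = 0.5109.

0.5109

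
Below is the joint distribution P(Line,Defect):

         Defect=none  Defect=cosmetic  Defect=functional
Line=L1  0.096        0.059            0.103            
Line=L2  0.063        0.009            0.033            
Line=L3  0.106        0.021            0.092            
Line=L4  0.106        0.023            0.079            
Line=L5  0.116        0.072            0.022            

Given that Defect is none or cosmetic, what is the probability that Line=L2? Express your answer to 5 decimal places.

P(Defect=none) = 0.096 + 0.063 + 0.106 + 0.106 + 0.116 = 0.487.
P(Defect=cosmetic) = 0.059 + 0.009 + 0.021 + 0.023 + 0.072 = 0.184.
P(Defect ∈ {none, cosmetic}) = 0.487 + 0.184 = 0.671; P(Line=L2, Defect ∈ {none, cosmetic}) = 0.063 + 0.009 = 0.072.
P(Line=L2 | Defect ∈ {none, cosmetic}) = 0.072/0.671 = 0.10730.

0.10730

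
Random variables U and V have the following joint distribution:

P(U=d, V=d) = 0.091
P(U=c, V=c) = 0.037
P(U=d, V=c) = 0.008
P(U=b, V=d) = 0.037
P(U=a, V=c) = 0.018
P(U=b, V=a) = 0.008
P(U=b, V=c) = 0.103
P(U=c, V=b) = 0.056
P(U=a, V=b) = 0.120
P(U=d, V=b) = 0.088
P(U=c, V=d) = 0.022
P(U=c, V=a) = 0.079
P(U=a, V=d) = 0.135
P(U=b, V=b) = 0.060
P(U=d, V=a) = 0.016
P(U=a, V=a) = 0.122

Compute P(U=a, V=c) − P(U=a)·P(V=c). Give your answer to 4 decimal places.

P(U=a) = 0.122 + 0.120 + 0.018 + 0.135 = 0.395.
P(V=c) = 0.018 + 0.103 + 0.037 + 0.008 = 0.166.
P(U=a, V=c) − P(U=a)P(V=c) = 0.018 − 0.395×0.166 = -0.0476.

-0.0476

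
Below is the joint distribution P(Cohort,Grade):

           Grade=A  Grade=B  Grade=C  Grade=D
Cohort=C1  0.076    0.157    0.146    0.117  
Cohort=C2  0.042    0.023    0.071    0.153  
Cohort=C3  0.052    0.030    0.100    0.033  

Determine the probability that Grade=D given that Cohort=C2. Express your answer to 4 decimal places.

P(Cohort=C2) = 0.042 + 0.023 + 0.071 + 0.153 = 0.289.
P(Grade=D | Cohort=C2) = 0.153/0.289 = 0.5294.

0.5294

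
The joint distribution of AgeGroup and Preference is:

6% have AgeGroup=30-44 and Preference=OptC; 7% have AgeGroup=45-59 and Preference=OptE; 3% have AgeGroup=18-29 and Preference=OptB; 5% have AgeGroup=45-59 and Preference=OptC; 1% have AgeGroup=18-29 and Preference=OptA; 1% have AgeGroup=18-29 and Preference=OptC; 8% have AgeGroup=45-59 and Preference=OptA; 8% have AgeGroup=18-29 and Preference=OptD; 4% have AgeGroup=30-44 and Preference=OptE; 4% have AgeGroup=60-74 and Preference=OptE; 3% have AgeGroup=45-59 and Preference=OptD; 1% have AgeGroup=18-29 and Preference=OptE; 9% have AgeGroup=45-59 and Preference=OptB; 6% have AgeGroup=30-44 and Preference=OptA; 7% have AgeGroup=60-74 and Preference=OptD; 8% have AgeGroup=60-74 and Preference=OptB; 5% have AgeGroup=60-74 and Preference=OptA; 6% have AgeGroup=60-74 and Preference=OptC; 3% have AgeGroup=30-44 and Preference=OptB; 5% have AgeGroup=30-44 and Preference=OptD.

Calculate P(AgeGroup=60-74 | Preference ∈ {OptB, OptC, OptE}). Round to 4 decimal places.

P(Preference=OptB) = 0.03 + 0.03 + 0.09 + 0.08 = 0.23.
P(Preference=OptC) = 0.01 + 0.06 + 0.05 + 0.06 = 0.18.
P(Preference=OptE) = 0.01 + 0.04 + 0.07 + 0.04 = 0.16.
P(Preference ∈ {OptB, OptC, OptE}) = 0.23 + 0.18 + 0.16 = 0.57; P(AgeGroup=60-74, Preference ∈ {OptB, OptC, OptE}) = 0.08 + 0.06 + 0.04 = 0.18.
P(AgeGroup=60-74 | Preference ∈ {OptB, OptC, OptE}) = 0.18/0.57 = 0.3158.

0.3158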